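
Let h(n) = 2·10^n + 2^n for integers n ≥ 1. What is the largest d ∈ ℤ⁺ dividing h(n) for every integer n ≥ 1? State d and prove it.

Computing the first values: h(1) = 22 and h(2) = 204; gcd(22, 204) = 2, so d ≤ 2.
We prove 2 | 2·10^n + 2^n for all n ≥ 1 by induction on n.
Base case (n = 1): h(1) = 22 = 2·(11), so 2 | h(1).
For the inductive step, assume it holds for an arbitrary r ≥ 1, i.e. 2 | h(r). Then
h(r+1) − 10·h(r) = (2·10^(r+1) + 2^(r+1)) − 10·(2·10^r + 2^r) = (1)·2^r·(2 − 10) = (-8)·2^r. Since 2 | h(r) by the inductive hypothesis, 2 | 10·h(r); and 2 | -8 since -8 = 2·-4. Therefore 2 | h(r+1).
Hence, by induction on n, the claim holds for every n ≥ 1.
Therefore the largest such d is 2.

d = 2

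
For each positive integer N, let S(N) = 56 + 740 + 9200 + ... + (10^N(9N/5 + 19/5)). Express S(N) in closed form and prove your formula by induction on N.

S(N) = 2·10^N(N + 2) - 4

We claim S(N) = 2·10^N(N + 2) - 4 for all N ≥ 1.
Base case (N = 1): S(1) = 56, and the closed form gives 56. They agree.
Suppose the result is true for N = i, so S(i) = 2·10^i(i + 2) - 4.
Then S(i+1) = S(i) + (10^i(18i + 56)) = (2·10^i(i + 2) - 4) + (10^i(18i + 56)).
Simplifying, S(i+1) = 20·10^i·i + 60·10^i - 4 = 2·10^(i+1)((i+1) + 2) - 4,
which is the closed form with N = i+1.
By the principle of mathematical induction, the result holds for all N ≥ 1.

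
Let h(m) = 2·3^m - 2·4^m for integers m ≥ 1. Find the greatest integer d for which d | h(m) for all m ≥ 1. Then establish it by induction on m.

d = 2

Computing the first values: h(1) = -2 and h(2) = -14; gcd(-2, -14) = 2, so d ≤ 2.
We prove 2 | 2·3^m - 2·4^m for all m ≥ 1 by induction on m.
Base step (m = 1): h(1) = -2 = 2·(-1), so 2 | h(1).
Suppose the result is true for m = j, i.e. 2 | h(j). Then
h(j+1) − 4·h(j) = (2·3^(j+1) - 2·4^(j+1)) − 4·(2·3^j - 2·4^j) = (2)·3^j·(3 − 4) = (-2)·3^j. Since 2 | h(j) by the inductive hypothesis, 2 | 4·h(j); and 2 | -2 since -2 = 2·-1. Therefore 2 | h(j+1).
By induction, the statement is established for all m ≥ 1.
Therefore the largest such d is 2.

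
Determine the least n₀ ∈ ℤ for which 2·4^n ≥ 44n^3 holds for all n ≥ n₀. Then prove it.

n₀ = 7

At n = 6: 8192 < 9504, so the inequality fails and n₀ ≥ 7. We prove 2·4^n ≥ 44n^3 for all n ≥ 7.
Base case (n = 7): 2·4^n = 32768 and 44n^3 = 15092, so 32768 ≥ 15092.
Inductive step: suppose the statement holds for some j ≥ 7, so 2·4^j ≥ 44j^3.
Then 2·4^(j + 1) = 4·(2·4^j) ≥ 4·(44j^3).
Also, for j ≥ 7 we have 4·(44j^3) ≥ 44(j+1)^3, since 4 ≥ (1 + 1/j)^3 for all j ≥ 7.
Combining, 2·4^(j + 1) ≥ 44(j+1)^3.
This completes the induction.
Hence the smallest such n₀ is 7.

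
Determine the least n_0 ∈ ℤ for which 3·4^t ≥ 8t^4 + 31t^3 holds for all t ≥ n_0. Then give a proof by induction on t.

At t = 6: 12288 < 17064, so the inequality fails and n_0 ≥ 7. We prove 3·4^t ≥ 8t^4 + 31t^3 for all t ≥ 7.
For the base case t = 7: 3·4^t = 49152 and 8t^4 + 31t^3 = 29841, so 49152 ≥ 29841.
Suppose the result is true for t = m, so 3·4^m ≥ 8m^4 + 31m^3.
Then 3·4^(m + 1) = 4·(3·4^m) ≥ 4·(8m^4 + 31m^3).
Also, for m ≥ 7 we have 4·(8m^4 + 31m^3) ≥ 8(m+1)^4 + 31(m+1)^3, since 4·(8m^4 + 31m^3) − (8(m+1)^4 + 31(m+1)^3) = 24m^4 + 61m^3 - 141m^2 - 125m - 39, which is nonnegative for all m ≥ 7.
Combining, 3·4^(m + 1) ≥ 8(m+1)^4 + 31(m+1)^3.
By induction, the statement is established for all t ≥ 7.
Hence the smallest such n_0 is 7.

n_0 = 7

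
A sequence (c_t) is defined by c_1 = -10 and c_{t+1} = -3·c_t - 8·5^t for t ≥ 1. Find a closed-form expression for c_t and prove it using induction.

Computing the first terms: c_1 = -10, c_2 = -10, c_3 = -170. This suggests c_t = -5(-3)^(t - 1) - 5^t.
When t = 1: the formula gives -10 = -10 = c_1.
For the inductive step, assume it holds for an arbitrary m ≥ 1, so c_m = -5(-3)^(m - 1) - 5^m.
Then c_{m+1} = -3·c_m - 8·5^m = -3·(-5(-3)^(m - 1) - 5^m) - 8·5^m = -5(-3)^m - 5^(m + 1) = -5(-3)^((m+1) - 1) - 5^(m+1),
which is the claimed formula at t = m+1.
By the principle of mathematical induction, the result holds for all t ≥ 1.

c_t = -5(-3)^(t - 1) - 5^t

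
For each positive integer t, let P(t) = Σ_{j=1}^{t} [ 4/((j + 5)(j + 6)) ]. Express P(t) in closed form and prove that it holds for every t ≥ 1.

P(t) = 2t/(3(t + 6))

We claim P(t) = 2t/(3(t + 6)) for all t ≥ 1.
Base case (t = 1): P(1) = 2/21, and the closed form gives 2/21. They agree.
For the inductive step, assume it holds for an arbitrary j ≥ 1, so P(j) = 2j/(3(j + 6)).
Then P(j+1) = P(j) + (4/((j + 6)(j + 7))) = (2j/(3(j + 6))) + (4/((j + 6)(j + 7))).
Simplifying, P(j+1) = 2(j + 1)/(3(j + 7)) = 2(j+1)/(3((j+1) + 6)),
which is the closed form with t = j+1.
This completes the induction.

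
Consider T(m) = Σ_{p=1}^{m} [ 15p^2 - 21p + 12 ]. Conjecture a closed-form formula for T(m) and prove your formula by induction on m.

T(m) = m(5m^2 - 3m + 4)

We claim T(m) = m(5m^2 - 3m + 4) for all m ≥ 1.
For the base case m = 1: T(1) = 6, and the closed form gives 6. They agree.
Inductive step: assume the claim holds for m = p, so T(p) = p(5p^2 - 3p + 4).
Then T(p+1) = T(p) + (15p^2 + 9p + 6) = (p(5p^2 - 3p + 4)) + (15p^2 + 9p + 6).
Simplifying, T(p+1) = (p + 1)(5p^2 + 7p + 6) = (p+1)(5(p+1)^2 - 3(p+1) + 4),
which is the closed form with m = p+1.
This completes the induction.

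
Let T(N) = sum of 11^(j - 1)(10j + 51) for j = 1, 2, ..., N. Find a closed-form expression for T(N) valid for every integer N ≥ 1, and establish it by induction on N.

We claim T(N) = 11^N(N + 5) - 5 for all N ≥ 1.
For the base case N = 1: T(1) = 61, and the closed form gives 61. They agree.
Suppose the result is true for N = j, so T(j) = 11^j(j + 5) - 5.
Then T(j+1) = T(j) + (11^j(10j + 61)) = (11^j(j + 5) - 5) + (11^j(10j + 61)).
Simplifying, T(j+1) = 11·11^j·j + 66·11^j - 5 = 11^(j+1)((j+1) + 5) - 5,
which is the closed form with N = j+1.
Hence, by induction on N, the claim holds for every N ≥ 1.

T(N) = 11^N(N + 5) - 5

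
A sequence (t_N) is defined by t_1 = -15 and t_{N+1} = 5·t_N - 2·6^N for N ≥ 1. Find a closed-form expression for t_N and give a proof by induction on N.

Computing the first terms: t_1 = -15, t_2 = -87, t_3 = -507. This suggests t_N = -3·5^(N - 1) - 2·6^N.
For the base case N = 1: the formula gives -15 = -15 = t_1.
Suppose the result is true for N = m, so t_m = -3·5^(m - 1) - 2·6^m.
Then t_{m+1} = 5·t_m - 2·6^m = 5·(-3·5^(m - 1) - 2·6^m) - 2·6^m = -3·5^m - 2·6^(m + 1) = -3·5^((m+1) - 1) - 2·6^(m+1),
which is the claimed formula at N = m+1.
By induction, the statement is established for all N ≥ 1.

t_N = -3·5^(N - 1) - 2·6^N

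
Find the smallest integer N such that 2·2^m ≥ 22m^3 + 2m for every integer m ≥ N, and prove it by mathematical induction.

At m = 15: 65536 < 74280, so the inequality fails and N ≥ 16. We prove 2·2^m ≥ 22m^3 + 2m for all m ≥ 16.
For the base case m = 16: 2·2^m = 131072 and 22m^3 + 2m = 90144, so 131072 ≥ 90144.
Suppose the result is true for m = i, so 2·2^i ≥ 22i^3 + 2i.
Then 2·2^(i + 1) = 2·(2·2^i) ≥ 2·(22i^3 + 2i).
Also, for i ≥ 16 we have 2·(22i^3 + 2i) ≥ 22(i+1)^3 + 2(i+1), since 2·(22i^3 + 2i) − (22(i+1)^3 + 2(i+1)) = 22i^3 - 66i^2 - 64i - 24, which is nonnegative for all i ≥ 16.
Combining, 2·2^(i + 1) ≥ 22(i+1)^3 + 2(i+1).
By the principle of mathematical induction, the result holds for all m ≥ 16.
Hence the smallest such N is 16.

N = 16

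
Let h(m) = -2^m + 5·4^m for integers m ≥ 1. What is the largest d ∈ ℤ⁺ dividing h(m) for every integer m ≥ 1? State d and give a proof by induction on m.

d = 2

Computing the first values: h(1) = 18 and h(2) = 76; gcd(18, 76) = 2, so d ≤ 2.
We prove 2 | -2^m + 5·4^m for all m ≥ 1 by induction on m.
When m = 1: h(1) = 18 = 2·(9), so 2 | h(1).
Inductive step: suppose the statement holds for some i ≥ 1, i.e. 2 | h(i). Then
h(i+1) − 4·h(i) = (-2^(i+1) + 5·4^(i+1)) − 4·(-2^i + 5·4^i) = (-1)·2^i·(2 − 4) = (2)·2^i. Since 2 | h(i) by the inductive hypothesis, 2 | 4·h(i); and 2 | 2 since 2 = 2·1. Therefore 2 | h(i+1).
This completes the induction.
Therefore the largest such d is 2.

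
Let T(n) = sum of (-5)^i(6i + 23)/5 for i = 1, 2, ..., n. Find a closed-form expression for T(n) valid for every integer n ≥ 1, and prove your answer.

T(n) = (-5)^n(n + 4) - 4

We claim T(n) = (-5)^n(n + 4) - 4 for all n ≥ 1.
For the base case n = 1: T(1) = -29, and the closed form gives -29. They agree.
For the inductive step, assume it holds for an arbitrary i ≥ 1, so T(i) = (-5)^i(i + 4) - 4.
Then T(i+1) = T(i) + ((-5)^i(-6i - 29)) = ((-5)^i(i + 4) - 4) + ((-5)^i(-6i - 29)).
Simplifying, T(i+1) = -5(-5)^i·i - 25(-5)^i - 4 = (-5)^(i+1)((i+1) + 4) - 4,
which is the closed form with n = i+1.
By the principle of mathematical induction, the result holds for all n ≥ 1.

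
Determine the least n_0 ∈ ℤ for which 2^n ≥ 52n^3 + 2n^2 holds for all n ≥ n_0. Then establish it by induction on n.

At n = 18: 262144 < 303912, so the inequality fails and n_0 ≥ 19. We prove 2^n ≥ 52n^3 + 2n^2 for all n ≥ 19.
Base case (n = 19): 2^n = 524288 and 52n^3 + 2n^2 = 357390, so 524288 ≥ 357390.
Inductive step: assume the claim holds for n = p, so 2^p ≥ 52p^3 + 2p^2.
Then 2^(p + 1) = 2·(2^p) ≥ 2·(52p^3 + 2p^2).
Also, for p ≥ 19 we have 2·(52p^3 + 2p^2) ≥ 52(p+1)^3 + 2(p+1)^2, since 2·(52p^3 + 2p^2) − (52(p+1)^3 + 2(p+1)^2) = 52p^3 - 154p^2 - 160p - 54, which is nonnegative for all p ≥ 19.
Combining, 2^(p + 1) ≥ 52(p+1)^3 + 2(p+1)^2.
This completes the induction.
Hence the smallest such n_0 is 19.

n_0 = 19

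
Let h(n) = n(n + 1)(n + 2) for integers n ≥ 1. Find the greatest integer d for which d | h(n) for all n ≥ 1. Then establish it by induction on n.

Computing the first values: h(1) = 6 and h(2) = 24; gcd(6, 24) = 6, so d ≤ 6.
We prove 6 | n(n + 1)(n + 2) for all n ≥ 1 by induction on n.
For the base case n = 1: h(1) = 6 = 6·(1), so 6 | h(1).
Inductive step: suppose the statement holds for some r ≥ 1, i.e. 6 | h(r). Then
h(r+1) − h(r) = (r+1)·(r+2)·(r+3) − r·(r+1)·(r+2) = (r+1)·(r+2)·[(r+3) − r] = 3·(r+1)·(r+2). The product of 2 consecutive integers is divisible by (2)! = 2, so h(r+1) − h(r) is divisible by 3·2 = 6. By the inductive hypothesis 6 | h(r), hence 6 | h(r+1).
Hence, by induction on n, the claim holds for every n ≥ 1.
Therefore the largest such d is 6.

d = 6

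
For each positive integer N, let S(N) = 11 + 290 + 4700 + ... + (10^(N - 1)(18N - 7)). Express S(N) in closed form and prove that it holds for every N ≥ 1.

We claim S(N) = 10^N(2N - 1) + 1 for all N ≥ 1.
For the base case N = 1: S(1) = 11, and the closed form gives 11. They agree.
For the inductive step, assume it holds for an arbitrary i ≥ 1, so S(i) = 10^i(2i - 1) + 1.
Then S(i+1) = S(i) + (10^i(18i + 11)) = (10^i(2i - 1) + 1) + (10^i(18i + 11)).
Simplifying, S(i+1) = 20·10^i·i + 10·10^i + 1 = 10^(i+1)(2(i+1) - 1) + 1,
which is the closed form with N = i+1.
This completes the induction.

S(N) = 10^N(2N - 1) + 1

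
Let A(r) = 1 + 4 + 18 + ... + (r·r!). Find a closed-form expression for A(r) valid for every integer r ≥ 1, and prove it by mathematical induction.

We claim A(r) = (r + 1)! - 1 for all r ≥ 1.
When r = 1: A(1) = 1, and the closed form gives 1. They agree.
Suppose the result is true for r = k, so A(k) = (k + 1)! - 1.
Then A(k+1) = A(k) + ((k + 1)(k + 1)!) = ((k + 1)! - 1) + ((k + 1)(k + 1)!).
Simplifying, A(k+1) = ((k+1) + 1)! - 1,
which is the closed form with r = k+1.
By the principle of mathematical induction, the result holds for all r ≥ 1.

A(r) = (r + 1)! - 1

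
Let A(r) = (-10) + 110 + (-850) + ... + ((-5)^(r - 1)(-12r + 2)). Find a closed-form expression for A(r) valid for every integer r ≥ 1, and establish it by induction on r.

A(r) = 2(-5)^r·r

We claim A(r) = 2(-5)^r·r for all r ≥ 1.
Base case (r = 1): A(1) = -10, and the closed form gives -10. They agree.
Inductive step: assume the claim holds for r = i, so A(i) = 2(-5)^i·i.
Then A(i+1) = A(i) + ((-5)^i(-12i - 10)) = (2(-5)^i·i) + ((-5)^i(-12i - 10)).
Simplifying, A(i+1) = (-5)^(i + 1)(2i + 2) = 2(-5)^(i+1)·(i+1),
which is the closed form with r = i+1.
By induction, the statement is established for all r ≥ 1.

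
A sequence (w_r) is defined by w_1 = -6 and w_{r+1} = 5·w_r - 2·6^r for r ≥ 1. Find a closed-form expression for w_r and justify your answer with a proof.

Computing the first terms: w_1 = -6, w_2 = -42, w_3 = -282. This suggests w_r = 6·5^(r - 1) - 2·6^r.
Base step (r = 1): the formula gives -6 = -6 = w_1.
Inductive step: suppose the statement holds for some p ≥ 1, so w_p = 6·5^(p - 1) - 2·6^p.
Then w_{p+1} = 5·w_p - 2·6^p = 5·(6·5^(p - 1) - 2·6^p) - 2·6^p = 6·5^p - 2·6^(p + 1) = 6·5^((p+1) - 1) - 2·6^(p+1),
which is the claimed formula at r = p+1.
By the principle of mathematical induction, the result holds for all r ≥ 1.

w_r = 6·5^(r - 1) - 2·6^r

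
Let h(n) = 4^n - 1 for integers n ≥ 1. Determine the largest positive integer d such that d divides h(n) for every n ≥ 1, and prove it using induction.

Computing the first values: h(1) = 3 and h(2) = 15; gcd(3, 15) = 3, so d ≤ 3.
We prove 3 | 4^n - 1 for all n ≥ 1 by induction on n.
Base step (n = 1): h(1) = 3 = 3·(1), so 3 | h(1).
Inductive step: suppose the statement holds for some i ≥ 1, i.e. 3 | h(i). Then
4^{i+1} − 1^{i+1} = 4·4^i − 1·1^i = 4·(4^i − 1^i) + (3)·1^i. The first term is divisible by 3 by the inductive hypothesis, and the second term (3)·1^i is divisible by 3 since 3 | 3. Hence 3 | h(i+1).
By the principle of mathematical induction, the result holds for all n ≥ 1.
Therefore the largest such d is 3.

d = 3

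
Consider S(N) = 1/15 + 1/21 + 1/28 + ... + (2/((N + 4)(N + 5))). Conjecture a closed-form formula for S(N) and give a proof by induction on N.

We claim S(N) = 2N/(5(N + 5)) for all N ≥ 1.
Base case (N = 1): S(1) = 1/15, and the closed form gives 1/15. They agree.
Suppose the result is true for N = r, so S(r) = 2r/(5(r + 5)).
Then S(r+1) = S(r) + (2/((r + 5)(r + 6))) = (2r/(5(r + 5))) + (2/((r + 5)(r + 6))).
Simplifying, S(r+1) = 2(r + 1)/(5(r + 6)) = 2(r+1)/(5((r+1) + 5)),
which is the closed form with N = r+1.
By induction, the statement is established for all N ≥ 1.

S(N) = 2N/(5(N + 5))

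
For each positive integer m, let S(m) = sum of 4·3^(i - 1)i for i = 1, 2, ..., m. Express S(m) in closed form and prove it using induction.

S(m) = 3^m(2m - 1) + 1

We claim S(m) = 3^m(2m - 1) + 1 for all m ≥ 1.
Base step (m = 1): S(1) = 4, and the closed form gives 4. They agree.
Inductive step: suppose the statement holds for some i ≥ 1, so S(i) = 3^i(2i - 1) + 1.
Then S(i+1) = S(i) + (4·3^i(i + 1)) = (3^i(2i - 1) + 1) + (4·3^i(i + 1)).
Simplifying, S(i+1) = 6·3^i·i + 3·3^i + 1 = 3^(i+1)(2(i+1) - 1) + 1,
which is the closed form with m = i+1.
Hence, by induction on m, the claim holds for every m ≥ 1.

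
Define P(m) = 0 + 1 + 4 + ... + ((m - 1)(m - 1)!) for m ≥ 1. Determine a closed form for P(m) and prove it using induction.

P(m) = m! - 1

We claim P(m) = m! - 1 for all m ≥ 1.
Base step (m = 1): P(1) = 0, and the closed form gives 0. They agree.
Inductive step: suppose the statement holds for some i ≥ 1, so P(i) = i! - 1.
Then P(i+1) = P(i) + (i·i!) = (i! - 1) + (i·i!).
Simplifying, P(i+1) = (i+1)! - 1,
which is the closed form with m = i+1.
This completes the induction.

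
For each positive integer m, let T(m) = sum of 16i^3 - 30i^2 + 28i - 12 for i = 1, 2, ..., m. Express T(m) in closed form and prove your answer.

We claim T(m) = m(4m^3 - 2m^2 + 3m - 3) for all m ≥ 1.
Base step (m = 1): T(1) = 2, and the closed form gives 2. They agree.
Inductive step: suppose the statement holds for some i ≥ 1, so T(i) = i(4i^3 - 2i^2 + 3i - 3).
Then T(i+1) = T(i) + (16i^3 + 18i^2 + 16i + 2) = (i(4i^3 - 2i^2 + 3i - 3)) + (16i^3 + 18i^2 + 16i + 2).
Simplifying, T(i+1) = (i + 1)(4i^3 + 10i^2 + 11i + 2) = (i+1)(4(i+1)^3 - 2(i+1)^2 + 3(i+1) - 3),
which is the closed form with m = i+1.
By induction, the statement is established for all m ≥ 1.

T(m) = m(4m^3 - 2m^2 + 3m - 3)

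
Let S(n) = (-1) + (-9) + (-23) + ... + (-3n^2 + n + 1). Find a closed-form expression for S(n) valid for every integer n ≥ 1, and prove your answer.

S(n) = -n(n^2 + n - 1)

We claim S(n) = -n(n^2 + n - 1) for all n ≥ 1.
Base step (n = 1): S(1) = -1, and the closed form gives -1. They agree.
Suppose the result is true for n = p, so S(p) = p(-p^2 - p + 1).
Then S(p+1) = S(p) + (p - 3(p + 1)^2 + 2) = (p(-p^2 - p + 1)) + (p - 3(p + 1)^2 + 2).
Simplifying, S(p+1) = -(p + 1)(p^2 + 3p + 1) = -(p+1)((p+1)^2 + (p+1) - 1),
which is the closed form with n = p+1.
Hence, by induction on n, the claim holds for every n ≥ 1.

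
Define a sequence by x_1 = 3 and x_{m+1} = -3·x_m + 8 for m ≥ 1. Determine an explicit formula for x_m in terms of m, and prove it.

x_m = (-3)^(m - 1) + 2

Computing the first terms: x_1 = 3, x_2 = -1, x_3 = 11. This suggests x_m = (-3)^(m - 1) + 2.
For the base case m = 1: the formula gives 3 = 3 = x_1.
Inductive step: suppose the statement holds for some j ≥ 1, so x_j = (-3)^(j - 1) + 2.
Then x_{j+1} = -3·x_j + 8 = -3·((-3)^(j - 1) + 2) + 8 = (-3)^j + 2 = (-3)^((j+1) - 1) + 2,
which is the claimed formula at m = j+1.
This completes the induction.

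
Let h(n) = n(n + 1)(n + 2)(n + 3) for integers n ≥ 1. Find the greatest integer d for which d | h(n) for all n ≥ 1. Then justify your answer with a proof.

d = 24

Computing the first values: h(1) = 24 and h(2) = 120; gcd(24, 120) = 24, so d ≤ 24.
We prove 24 | n(n + 1)(n + 2)(n + 3) for all n ≥ 1 by induction on n.
For the base case n = 1: h(1) = 24 = 24·(1), so 24 | h(1).
For the inductive step, assume it holds for an arbitrary k ≥ 1, i.e. 24 | h(k). Then
h(k+1) − h(k) = (k+1)·(k+2)·(k+3)·(k+4) − k·(k+1)·(k+2)·(k+3) = (k+1)·(k+2)·(k+3)·[(k+4) − k] = 4·(k+1)·(k+2)·(k+3). The product of 3 consecutive integers is divisible by (3)! = 6, so h(k+1) − h(k) is divisible by 4·6 = 24. By the inductive hypothesis 24 | h(k), hence 24 | h(k+1).
By induction, the statement is established for all n ≥ 1.
Therefore the largest such d is 24.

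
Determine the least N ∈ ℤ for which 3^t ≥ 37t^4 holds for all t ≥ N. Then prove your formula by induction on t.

N = 13

At t = 12: 531441 < 767232, so the inequality fails and N ≥ 13. We prove 3^t ≥ 37t^4 for all t ≥ 13.
For the base case t = 13: 3^t = 1594323 and 37t^4 = 1056757, so 1594323 ≥ 1056757.
Suppose the result is true for t = i, so 3^i ≥ 37i^4.
Then 3^(i + 1) = 3·(3^i) ≥ 3·(37i^4).
Also, for i ≥ 13 we have 3·(37i^4) ≥ 37(i+1)^4, since 3 ≥ (1 + 1/i)^4 for all i ≥ 13.
Combining, 3^(i + 1) ≥ 37(i+1)^4.
Hence, by induction on t, the claim holds for every t ≥ 13.
Hence the smallest such N is 13.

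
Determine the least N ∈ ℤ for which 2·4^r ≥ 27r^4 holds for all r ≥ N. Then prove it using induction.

N = 8

At r = 7: 32768 < 64827, so the inequality fails and N ≥ 8. We prove 2·4^r ≥ 27r^4 for all r ≥ 8.
When r = 8: 2·4^r = 131072 and 27r^4 = 110592, so 131072 ≥ 110592.
For the inductive step, assume it holds for an arbitrary i ≥ 8, so 2·4^i ≥ 27i^4.
Then 2·4^(i + 1) = 4·(2·4^i) ≥ 4·(27i^4).
Also, for i ≥ 8 we have 4·(27i^4) ≥ 27(i+1)^4, since 4 ≥ (1 + 1/i)^4 for all i ≥ 8.
Combining, 2·4^(i + 1) ≥ 27(i+1)^4.
By induction, the statement is established for all r ≥ 8.
Hence the smallest such N is 8.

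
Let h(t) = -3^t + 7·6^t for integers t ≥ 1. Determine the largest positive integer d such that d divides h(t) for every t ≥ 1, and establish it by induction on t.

d = 3

Computing the first values: h(1) = 39 and h(2) = 243; gcd(39, 243) = 3, so d ≤ 3.
We prove 3 | -3^t + 7·6^t for all t ≥ 1 by induction on t.
Base case (t = 1): h(1) = 39 = 3·(13), so 3 | h(1).
Suppose the result is true for t = m, i.e. 3 | h(m). Then
h(m+1) − 6·h(m) = (-3^(m+1) + 7·6^(m+1)) − 6·(-3^m + 7·6^m) = (-1)·3^m·(3 − 6) = (3)·3^m. Since 3 | h(m) by the inductive hypothesis, 3 | 6·h(m); and 3 | 3 since 3 = 3·1. Therefore 3 | h(m+1).
By induction, the statement is established for all t ≥ 1.
Therefore the largest such d is 3.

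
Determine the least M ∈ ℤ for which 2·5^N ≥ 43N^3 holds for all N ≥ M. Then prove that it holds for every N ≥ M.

At N = 4: 1250 < 2752, so the inequality fails and M ≥ 5. We prove 2·5^N ≥ 43N^3 for all N ≥ 5.
Base step (N = 5): 2·5^N = 6250 and 43N^3 = 5375, so 6250 ≥ 5375.
For the inductive step, assume it holds for an arbitrary i ≥ 5, so 2·5^i ≥ 43i^3.
Then 2·5^(i + 1) = 5·(2·5^i) ≥ 5·(43i^3).
Also, for i ≥ 5 we have 5·(43i^3) ≥ 43(i+1)^3, since 5 ≥ (1 + 1/i)^3 for all i ≥ 5.
Combining, 2·5^(i + 1) ≥ 43(i+1)^3.
This completes the induction.
Hence the smallest such M is 5.

M = 5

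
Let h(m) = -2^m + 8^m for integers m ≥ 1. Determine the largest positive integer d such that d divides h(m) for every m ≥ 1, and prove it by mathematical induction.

d = 6

Computing the first values: h(1) = 6 and h(2) = 60; gcd(6, 60) = 6, so d ≤ 6.
We prove 6 | -2^m + 8^m for all m ≥ 1 by induction on m.
For the base case m = 1: h(1) = 6 = 6·(1), so 6 | h(1).
Suppose the result is true for m = p, i.e. 6 | h(p). Then
8^{p+1} − 2^{p+1} = 8·8^p − 2·2^p = 8·(8^p − 2^p) + (6)·2^p. The first term is divisible by 6 by the inductive hypothesis, and the second term (6)·2^p is divisible by 6 since 6 | 6. Hence 6 | h(p+1).
By induction, the statement is established for all m ≥ 1.
Therefore the largest such d is 6.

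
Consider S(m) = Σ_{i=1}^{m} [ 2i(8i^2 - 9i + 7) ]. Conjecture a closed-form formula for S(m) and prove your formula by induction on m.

We claim S(m) = 2m(m + 1)(2m^2 - m + 2) for all m ≥ 1.
Base case (m = 1): S(1) = 12, and the closed form gives 12. They agree.
Inductive step: assume the claim holds for m = i, so S(i) = 2i(2i^3 + i^2 + i + 2).
Then S(i+1) = S(i) + (16i^3 + 30i^2 + 26i + 12) = (2i(2i^3 + i^2 + i + 2)) + (16i^3 + 30i^2 + 26i + 12).
Simplifying, S(i+1) = 2(i + 1)(i + 2)(2i^2 + 3i + 3) = 2(i+1)((i+1) + 1)(2(i+1)^2 - (i+1) + 2),
which is the closed form with m = i+1.
This completes the induction.

S(m) = 2m(m + 1)(2m^2 - m + 2)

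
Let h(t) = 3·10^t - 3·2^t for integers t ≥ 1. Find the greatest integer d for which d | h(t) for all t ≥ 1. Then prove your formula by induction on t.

d = 24

Computing the first values: h(1) = 24 and h(2) = 288; gcd(24, 288) = 24, so d ≤ 24.
We prove 24 | 3·10^t - 3·2^t for all t ≥ 1 by induction on t.
Base case (t = 1): h(1) = 24 = 24·(1), so 24 | h(1).
For the inductive step, assume it holds for an arbitrary k ≥ 1, i.e. 24 | h(k). Then
h(k+1) − 10·h(k) = (3·10^(k+1) - 3·2^(k+1)) − 10·(3·10^k - 3·2^k) = (-3)·2^k·(2 − 10) = (24)·2^k. Since 24 | h(k) by the inductive hypothesis, 24 | 10·h(k); and 24 | 24 since 24 = 24·1. Therefore 24 | h(k+1).
By induction, the statement is established for all t ≥ 1.
Therefore the largest such d is 24.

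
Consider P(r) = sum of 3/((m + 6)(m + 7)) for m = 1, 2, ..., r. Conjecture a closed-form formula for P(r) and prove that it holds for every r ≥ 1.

We claim P(r) = 3r/(7(r + 7)) for all r ≥ 1.
When r = 1: P(1) = 3/56, and the closed form gives 3/56. They agree.
For the inductive step, assume it holds for an arbitrary m ≥ 1, so P(m) = 3m/(7(m + 7)).
Then P(m+1) = P(m) + (3/((m + 7)(m + 8))) = (3m/(7(m + 7))) + (3/((m + 7)(m + 8))).
Simplifying, P(m+1) = 3(m + 1)/(7(m + 8)) = 3(m+1)/(7((m+1) + 7)),
which is the closed form with r = m+1.
By the principle of mathematical induction, the result holds for all r ≥ 1.

P(r) = 3r/(7(r + 7))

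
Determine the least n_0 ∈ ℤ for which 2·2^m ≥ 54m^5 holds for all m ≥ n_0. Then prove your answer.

At m = 29: 1073741824 < 1107602046, so the inequality fails and n_0 ≥ 30. We prove 2·2^m ≥ 54m^5 for all m ≥ 30.
For the base case m = 30: 2·2^m = 2147483648 and 54m^5 = 1312200000, so 2147483648 ≥ 1312200000.
Inductive step: suppose the statement holds for some k ≥ 30, so 2·2^k ≥ 54k^5.
Then 2·2^(k + 1) = 2·(2·2^k) ≥ 2·(54k^5).
Also, for k ≥ 30 we have 2·(54k^5) ≥ 54(k+1)^5, since 2 ≥ (1 + 1/k)^5 for all k ≥ 30.
Combining, 2·2^(k + 1) ≥ 54(k+1)^5.
By the principle of mathematical induction, the result holds for all m ≥ 30.
Hence the smallest such n_0 is 30.

n_0 = 30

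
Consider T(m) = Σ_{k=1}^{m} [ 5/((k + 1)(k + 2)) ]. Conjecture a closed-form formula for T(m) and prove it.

T(m) = 5m/(2(m + 2))

We claim T(m) = 5m/(2(m + 2)) for all m ≥ 1.
When m = 1: T(1) = 5/6, and the closed form gives 5/6. They agree.
Suppose the result is true for m = k, so T(k) = 5k/(2(k + 2)).
Then T(k+1) = T(k) + (5/((k + 2)(k + 3))) = (5k/(2(k + 2))) + (5/((k + 2)(k + 3))).
Simplifying, T(k+1) = 5(k + 1)/(2(k + 3)) = 5(k+1)/(2((k+1) + 2)),
which is the closed form with m = k+1.
By the principle of mathematical induction, the result holds for all m ≥ 1.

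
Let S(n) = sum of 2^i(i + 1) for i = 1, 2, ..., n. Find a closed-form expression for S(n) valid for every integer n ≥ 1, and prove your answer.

We claim S(n) = 2^(n + 1)n for all n ≥ 1.
Base step (n = 1): S(1) = 4, and the closed form gives 4. They agree.
Inductive step: assume the claim holds for n = i, so S(i) = 2^(i + 1)i.
Then S(i+1) = S(i) + (2^(i + 1)(i + 2)) = (2^(i + 1)i) + (2^(i + 1)(i + 2)).
Simplifying, S(i+1) = 2^(i + 2)(i + 1) = 2^((i+1) + 1)(i+1),
which is the closed form with n = i+1.
By induction, the statement is established for all n ≥ 1.

S(n) = 2^(n + 1)n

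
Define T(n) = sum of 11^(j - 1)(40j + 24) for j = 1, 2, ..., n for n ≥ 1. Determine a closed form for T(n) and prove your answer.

We claim T(n) = 2·11^n(2n + 1) - 2 for all n ≥ 1.
Base step (n = 1): T(1) = 64, and the closed form gives 64. They agree.
For the inductive step, assume it holds for an arbitrary j ≥ 1, so T(j) = 2·11^j(2j + 1) - 2.
Then T(j+1) = T(j) + (11^j(40j + 64)) = (2·11^j(2j + 1) - 2) + (11^j(40j + 64)).
Simplifying, T(j+1) = 44·11^j·j + 66·11^j - 2 = 2·11^(j+1)(2(j+1) + 1) - 2,
which is the closed form with n = j+1.
This completes the induction.

T(n) = 2·11^n(2n + 1) - 2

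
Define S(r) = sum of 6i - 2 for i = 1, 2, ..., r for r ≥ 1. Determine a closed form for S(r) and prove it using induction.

We claim S(r) = r(3r + 1) for all r ≥ 1.
Base step (r = 1): S(1) = 4, and the closed form gives 4. They agree.
For the inductive step, assume it holds for an arbitrary i ≥ 1, so S(i) = i(3i + 1).
Then S(i+1) = S(i) + (6i + 4) = (i(3i + 1)) + (6i + 4).
Simplifying, S(i+1) = (i + 1)(3i + 4) = (i+1)(3(i+1) + 1),
which is the closed form with r = i+1.
By the principle of mathematical induction, the result holds for all r ≥ 1.

S(r) = r(3r + 1)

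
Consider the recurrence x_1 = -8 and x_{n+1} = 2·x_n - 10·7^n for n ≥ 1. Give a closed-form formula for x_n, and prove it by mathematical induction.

Computing the first terms: x_1 = -8, x_2 = -86, x_3 = -662. This suggests x_n = 3·2^n - 2·7^n.
When n = 1: the formula gives -8 = -8 = x_1.
For the inductive step, assume it holds for an arbitrary k ≥ 1, so x_k = 3·2^k - 2·7^k.
Then x_{k+1} = 2·x_k - 10·7^k = 2·(3·2^k - 2·7^k) - 10·7^k = 3·2^(k + 1) - 2·7^(k + 1),
which is the claimed formula at n = k+1.
By the principle of mathematical induction, the result holds for all n ≥ 1.

x_n = 3·2^n - 2·7^n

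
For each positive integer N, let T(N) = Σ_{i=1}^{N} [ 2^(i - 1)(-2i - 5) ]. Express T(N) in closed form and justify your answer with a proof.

T(N) = -2^N(2N + 3) + 3

We claim T(N) = -2^N(2N + 3) + 3 for all N ≥ 1.
When N = 1: T(1) = -7, and the closed form gives -7. They agree.
Inductive step: suppose the statement holds for some i ≥ 1, so T(i) = -2^i(2i + 3) + 3.
Then T(i+1) = T(i) + (2^i(-2i - 7)) = (-2^i(2i + 3) + 3) + (2^i(-2i - 7)).
Simplifying, T(i+1) = -4·2^i·i - 10·2^i + 3 = -2^(i+1)(2(i+1) + 3) + 3,
which is the closed form with N = i+1.
By the principle of mathematical induction, the result holds for all N ≥ 1.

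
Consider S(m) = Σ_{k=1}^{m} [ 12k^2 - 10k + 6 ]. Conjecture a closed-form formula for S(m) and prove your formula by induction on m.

S(m) = m(4m^2 + m + 3)

We claim S(m) = m(4m^2 + m + 3) for all m ≥ 1.
Base step (m = 1): S(1) = 8, and the closed form gives 8. They agree.
Inductive step: assume the claim holds for m = k, so S(k) = k(4k^2 + k + 3).
Then S(k+1) = S(k) + (12k^2 + 14k + 8) = (k(4k^2 + k + 3)) + (12k^2 + 14k + 8).
Simplifying, S(k+1) = (k + 1)(4k^2 + 9k + 8) = (k+1)(4(k+1)^2 + (k+1) + 3),
which is the closed form with m = k+1.
Hence, by induction on m, the claim holds for every m ≥ 1.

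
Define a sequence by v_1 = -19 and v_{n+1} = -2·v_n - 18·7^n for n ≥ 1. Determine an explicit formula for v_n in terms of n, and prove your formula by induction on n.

Computing the first terms: v_1 = -19, v_2 = -88, v_3 = -706. This suggests v_n = -5(-2)^(n - 1) - 2·7^n.
Base case (n = 1): the formula gives -19 = -19 = v_1.
For the inductive step, assume it holds for an arbitrary m ≥ 1, so v_m = -5(-2)^(m - 1) - 2·7^m.
Then v_{m+1} = -2·v_m - 18·7^m = -2·(-5(-2)^(m - 1) - 2·7^m) - 18·7^m = -5(-2)^m - 2·7^(m + 1) = -5(-2)^((m+1) - 1) - 2·7^(m+1),
which is the claimed formula at n = m+1.
This completes the induction.

v_n = -5(-2)^(n - 1) - 2·7^n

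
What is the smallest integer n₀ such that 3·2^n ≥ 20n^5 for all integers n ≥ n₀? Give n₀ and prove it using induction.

n₀ = 27

At n = 26: 201326592 < 237627520, so the inequality fails and n₀ ≥ 27. We prove 3·2^n ≥ 20n^5 for all n ≥ 27.
Base case (n = 27): 3·2^n = 402653184 and 20n^5 = 286978140, so 402653184 ≥ 286978140.
For the inductive step, assume it holds for an arbitrary m ≥ 27, so 3·2^m ≥ 20m^5.
Then 3·2^(m + 1) = 2·(3·2^m) ≥ 2·(20m^5).
Also, for m ≥ 27 we have 2·(20m^5) ≥ 20(m+1)^5, since 2 ≥ (1 + 1/m)^5 for all m ≥ 27.
Combining, 3·2^(m + 1) ≥ 20(m+1)^5.
By the principle of mathematical induction, the result holds for all n ≥ 27.
Hence the smallest such n₀ is 27.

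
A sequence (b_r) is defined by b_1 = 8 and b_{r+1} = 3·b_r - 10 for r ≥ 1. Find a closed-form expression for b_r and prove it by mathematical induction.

b_r = 3^r + 5

Computing the first terms: b_1 = 8, b_2 = 14, b_3 = 32. This suggests b_r = 3^r + 5.
Base step (r = 1): the formula gives 8 = 8 = b_1.
Inductive step: assume the claim holds for r = p, so b_p = 3^p + 5.
Then b_{p+1} = 3·b_p - 10 = 3·(3^p + 5) - 10 = 3^(p + 1) + 5,
which is the claimed formula at r = p+1.
Hence, by induction on r, the claim holds for every r ≥ 1.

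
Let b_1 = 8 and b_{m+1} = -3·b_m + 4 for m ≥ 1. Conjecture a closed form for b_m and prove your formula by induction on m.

Computing the first terms: b_1 = 8, b_2 = -20, b_3 = 64. This suggests b_m = 7(-3)^(m - 1) + 1.
When m = 1: the formula gives 8 = 8 = b_1.
Inductive step: suppose the statement holds for some r ≥ 1, so b_r = 7(-3)^(r - 1) + 1.
Then b_{r+1} = -3·b_r + 4 = -3·(7(-3)^(r - 1) + 1) + 4 = 7(-3)^r + 1 = 7(-3)^((r+1) - 1) + 1,
which is the claimed formula at m = r+1.
By induction, the statement is established for all m ≥ 1.

b_m = 7(-3)^(m - 1) + 1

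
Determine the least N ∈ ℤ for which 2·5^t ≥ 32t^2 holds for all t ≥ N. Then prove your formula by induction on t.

At t = 3: 250 < 288, so the inequality fails and N ≥ 4. We prove 2·5^t ≥ 32t^2 for all t ≥ 4.
For the base case t = 4: 2·5^t = 1250 and 32t^2 = 512, so 1250 ≥ 512.
For the inductive step, assume it holds for an arbitrary i ≥ 4, so 2·5^i ≥ 32i^2.
Then 2·5^(i + 1) = 5·(2·5^i) ≥ 5·(32i^2).
Also, for i ≥ 4 we have 5·(32i^2) ≥ 32(i+1)^2, since 5 ≥ (1 + 1/i)^2 for all i ≥ 4.
Combining, 2·5^(i + 1) ≥ 32(i+1)^2.
Hence, by induction on t, the claim holds for every t ≥ 4.
Hence the smallest such N is 4.

N = 4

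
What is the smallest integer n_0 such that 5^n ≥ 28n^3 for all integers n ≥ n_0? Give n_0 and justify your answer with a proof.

n_0 = 6

At n = 5: 3125 < 3500, so the inequality fails and n_0 ≥ 6. We prove 5^n ≥ 28n^3 for all n ≥ 6.
For the base case n = 6: 5^n = 15625 and 28n^3 = 6048, so 15625 ≥ 6048.
For the inductive step, assume it holds for an arbitrary i ≥ 6, so 5^i ≥ 28i^3.
Then 5^(i + 1) = 5·(5^i) ≥ 5·(28i^3).
Also, for i ≥ 6 we have 5·(28i^3) ≥ 28(i+1)^3, since 5 ≥ (1 + 1/i)^3 for all i ≥ 6.
Combining, 5^(i + 1) ≥ 28(i+1)^3.
By induction, the statement is established for all n ≥ 6.
Hence the smallest such n_0 is 6.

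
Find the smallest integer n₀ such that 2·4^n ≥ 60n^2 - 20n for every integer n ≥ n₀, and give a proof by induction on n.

n₀ = 5

At n = 4: 512 < 880, so the inequality fails and n₀ ≥ 5. We prove 2·4^n ≥ 60n^2 - 20n for all n ≥ 5.
When n = 5: 2·4^n = 2048 and 60n^2 - 20n = 1400, so 2048 ≥ 1400.
Inductive step: suppose the statement holds for some p ≥ 5, so 2·4^p ≥ 60p^2 - 20p.
Then 2·4^(p + 1) = 4·(2·4^p) ≥ 4·(60p^2 - 20p).
Also, for p ≥ 5 we have 4·(60p^2 - 20p) ≥ 60(p+1)^2 - 20(p+1), since 4·(60p^2 - 20p) − (60(p+1)^2 - 20(p+1)) = 180p^2 - 180p - 40, which is nonnegative for all p ≥ 5.
Combining, 2·4^(p + 1) ≥ 60(p+1)^2 - 20(p+1).
By induction, the statement is established for all n ≥ 5.
Hence the smallest such n₀ is 5.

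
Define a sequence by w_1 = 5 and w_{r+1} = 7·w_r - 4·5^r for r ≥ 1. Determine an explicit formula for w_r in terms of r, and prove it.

w_r = 2·5^r - 5·7^(r - 1)

Computing the first terms: w_1 = 5, w_2 = 15, w_3 = 5. This suggests w_r = 2·5^r - 5·7^(r - 1).
For the base case r = 1: the formula gives 5 = 5 = w_1.
Suppose the result is true for r = p, so w_p = 2·5^p - 5·7^(p - 1).
Then w_{p+1} = 7·w_p - 4·5^p = 7·(2·5^p - 5·7^(p - 1)) - 4·5^p = 2·5^(p + 1) - 5·7^p = 2·5^(p+1) - 5·7^((p+1) - 1),
which is the claimed formula at r = p+1.
By induction, the statement is established for all r ≥ 1.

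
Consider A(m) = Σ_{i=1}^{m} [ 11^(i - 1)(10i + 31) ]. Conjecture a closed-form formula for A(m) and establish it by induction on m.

A(m) = 11^m(m + 3) - 3

We claim A(m) = 11^m(m + 3) - 3 for all m ≥ 1.
Base case (m = 1): A(1) = 41, and the closed form gives 41. They agree.
Inductive step: suppose the statement holds for some i ≥ 1, so A(i) = 11^i(i + 3) - 3.
Then A(i+1) = A(i) + (11^i(10i + 41)) = (11^i(i + 3) - 3) + (11^i(10i + 41)).
Simplifying, A(i+1) = 11·11^i·i + 44·11^i - 3 = 11^(i+1)((i+1) + 3) - 3,
which is the closed form with m = i+1.
Hence, by induction on m, the claim holds for every m ≥ 1.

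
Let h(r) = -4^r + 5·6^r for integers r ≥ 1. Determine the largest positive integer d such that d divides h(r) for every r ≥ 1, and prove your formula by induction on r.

Computing the first values: h(1) = 26 and h(2) = 164; gcd(26, 164) = 2, so d ≤ 2.
We prove 2 | -4^r + 5·6^r for all r ≥ 1 by induction on r.
For the base case r = 1: h(1) = 26 = 2·(13), so 2 | h(1).
Inductive step: assume the claim holds for r = j, i.e. 2 | h(j). Then
h(j+1) − 6·h(j) = (-4^(j+1) + 5·6^(j+1)) − 6·(-4^j + 5·6^j) = (-1)·4^j·(4 − 6) = (2)·4^j. Since 2 | h(j) by the inductive hypothesis, 2 | 6·h(j); and 2 | 2 since 2 = 2·1. Therefore 2 | h(j+1).
Hence, by induction on r, the claim holds for every r ≥ 1.
Therefore the largest such d is 2.

d = 2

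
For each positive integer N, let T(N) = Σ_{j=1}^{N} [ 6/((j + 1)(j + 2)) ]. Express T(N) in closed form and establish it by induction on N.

We claim T(N) = 3N/(N + 2) for all N ≥ 1.
Base case (N = 1): T(1) = 1, and the closed form gives 1. They agree.
Inductive step: suppose the statement holds for some j ≥ 1, so T(j) = 3j/(j + 2).
Then T(j+1) = T(j) + (6/((j + 2)(j + 3))) = (3j/(j + 2)) + (6/((j + 2)(j + 3))).
Simplifying, T(j+1) = 3(j + 1)/(j + 3) = 3(j+1)/((j+1) + 2),
which is the closed form with N = j+1.
By induction, the statement is established for all N ≥ 1.

T(N) = 3N/(N + 2)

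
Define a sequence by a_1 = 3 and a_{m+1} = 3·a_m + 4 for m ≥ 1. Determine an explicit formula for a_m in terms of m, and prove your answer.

Computing the first terms: a_1 = 3, a_2 = 13, a_3 = 43. This suggests a_m = 5·3^(m - 1) - 2.
For the base case m = 1: the formula gives 3 = 3 = a_1.
Suppose the result is true for m = r, so a_r = 5·3^(r - 1) - 2.
Then a_{r+1} = 3·a_r + 4 = 3·(5·3^(r - 1) - 2) + 4 = 5·3^r - 2 = 5·3^((r+1) - 1) - 2,
which is the claimed formula at m = r+1.
By the principle of mathematical induction, the result holds for all m ≥ 1.

a_m = 5·3^(m - 1) - 2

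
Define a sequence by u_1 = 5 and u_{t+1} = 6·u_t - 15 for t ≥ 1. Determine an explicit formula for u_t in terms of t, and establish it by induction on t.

u_t = 2·6^(t - 1) + 3

Computing the first terms: u_1 = 5, u_2 = 15, u_3 = 75. This suggests u_t = 2·6^(t - 1) + 3.
Base step (t = 1): the formula gives 5 = 5 = u_1.
Inductive step: suppose the statement holds for some m ≥ 1, so u_m = 2·6^(m - 1) + 3.
Then u_{m+1} = 6·u_m - 15 = 6·(2·6^(m - 1) + 3) - 15 = 2·6^m + 3 = 2·6^((m+1) - 1) + 3,
which is the claimed formula at t = m+1.
By induction, the statement is established for all t ≥ 1.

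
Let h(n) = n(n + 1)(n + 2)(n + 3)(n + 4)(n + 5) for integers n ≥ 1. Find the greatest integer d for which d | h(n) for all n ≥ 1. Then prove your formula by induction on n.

Computing the first values: h(1) = 720 and h(2) = 5040; gcd(720, 5040) = 720, so d ≤ 720.
We prove 720 | n(n + 1)(n + 2)(n + 3)(n + 4)(n + 5) for all n ≥ 1 by induction on n.
Base case (n = 1): h(1) = 720 = 720·(1), so 720 | h(1).
For the inductive step, assume it holds for an arbitrary p ≥ 1, i.e. 720 | h(p). Then
h(p+1) − h(p) = (p+1)·(p+2)·(p+3)·(p+4)·(p+5)·(p+6) − p·(p+1)·(p+2)·(p+3)·(p+4)·(p+5) = (p+1)·(p+2)·(p+3)·(p+4)·(p+5)·[(p+6) − p] = 6·(p+1)·(p+2)·(p+3)·(p+4)·(p+5). The product of 5 consecutive integers is divisible by (5)! = 120, so h(p+1) − h(p) is divisible by 6·120 = 720. By the inductive hypothesis 720 | h(p), hence 720 | h(p+1).
By the principle of mathematical induction, the result holds for all n ≥ 1.
Therefore the largest such d is 720.

d = 720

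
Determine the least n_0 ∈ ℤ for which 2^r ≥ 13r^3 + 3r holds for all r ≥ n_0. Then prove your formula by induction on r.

At r = 15: 32768 < 43920, so the inequality fails and n_0 ≥ 16. We prove 2^r ≥ 13r^3 + 3r for all r ≥ 16.
For the base case r = 16: 2^r = 65536 and 13r^3 + 3r = 53296, so 65536 ≥ 53296.
For the inductive step, assume it holds for an arbitrary i ≥ 16, so 2^i ≥ 13i^3 + 3i.
Then 2^(i + 1) = 2·(2^i) ≥ 2·(13i^3 + 3i).
Also, for i ≥ 16 we have 2·(13i^3 + 3i) ≥ 13(i+1)^3 + 3(i+1), since 2·(13i^3 + 3i) − (13(i+1)^3 + 3(i+1)) = 13i^3 - 39i^2 - 36i - 16, which is nonnegative for all i ≥ 16.
Combining, 2^(i + 1) ≥ 13(i+1)^3 + 3(i+1).
Hence, by induction on r, the claim holds for every r ≥ 16.
Hence the smallest such n_0 is 16.

n_0 = 16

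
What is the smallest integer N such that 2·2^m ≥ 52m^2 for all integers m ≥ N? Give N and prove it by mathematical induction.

At m = 11: 4096 < 6292, so the inequality fails and N ≥ 12. We prove 2·2^m ≥ 52m^2 for all m ≥ 12.
Base step (m = 12): 2·2^m = 8192 and 52m^2 = 7488, so 8192 ≥ 7488.
Inductive step: suppose the statement holds for some p ≥ 12, so 2·2^p ≥ 52p^2.
Then 2·2^(p + 1) = 2·(2·2^p) ≥ 2·(52p^2).
Also, for p ≥ 12 we have 2·(52p^2) ≥ 52(p+1)^2, since 2 ≥ (1 + 1/p)^2 for all p ≥ 12.
Combining, 2·2^(p + 1) ≥ 52(p+1)^2.
This completes the induction.
Hence the smallest such N is 12.

N = 12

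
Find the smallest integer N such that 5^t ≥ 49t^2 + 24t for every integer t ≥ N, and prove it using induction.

At t = 4: 625 < 880, so the inequality fails and N ≥ 5. We prove 5^t ≥ 49t^2 + 24t for all t ≥ 5.
When t = 5: 5^t = 3125 and 49t^2 + 24t = 1345, so 3125 ≥ 1345.
For the inductive step, assume it holds for an arbitrary p ≥ 5, so 5^p ≥ 49p^2 + 24p.
Then 5^(p + 1) = 5·(5^p) ≥ 5·(49p^2 + 24p).
Also, for p ≥ 5 we have 5·(49p^2 + 24p) ≥ 49(p+1)^2 + 24(p+1), since 5·(49p^2 + 24p) − (49(p+1)^2 + 24(p+1)) = 196p^2 - 2p - 73, which is nonnegative for all p ≥ 5.
Combining, 5^(p + 1) ≥ 49(p+1)^2 + 24(p+1).
This completes the induction.
Hence the smallest such N is 5.

N = 5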